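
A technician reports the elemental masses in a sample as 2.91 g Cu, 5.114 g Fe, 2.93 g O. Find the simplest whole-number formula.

Moles — Cu: 2.91 / 63.55 = 0.04579 mol; Fe: 5.114 / 55.85 = 0.09157 mol; O: 2.93 / 16.00 = 0.1831 mol
Ratios (÷ 0.04579): Cu 1.000, Fe 2.000, O 3.999
≈ 1:2:4 → CuFe2O4

CuFe2O4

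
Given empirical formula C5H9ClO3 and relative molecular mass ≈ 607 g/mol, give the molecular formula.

Empirical-formula mass = 152.57 g/mol
n = 607 / 152.57 = 3.98 ≈ 4
Molecular formula = (C5H9ClO3)4 = C20H36Cl4O12

C20H36Cl4O12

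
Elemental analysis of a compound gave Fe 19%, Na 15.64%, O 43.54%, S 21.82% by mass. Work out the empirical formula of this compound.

Assume 100 g: 19 g Fe, 15.64 g Na, 43.54 g O, 21.82 g S.
Fe: 19 g ÷ 55.85 g/mol = 0.3402 mol
Na: 15.64 g ÷ 22.99 g/mol = 0.6803 mol
O: 43.54 g ÷ 16.00 g/mol = 2.721 mol
S: 21.82 g ÷ 32.07 g/mol = 0.6804 mol
Smallest is Fe at 0.3402 mol; normalising gives Fe 1.000, Na 2.000, O 7.999, S 2.000
Ratio ≈ 1:2:8:2, so the empirical formula is FeNa2O8S2

FeNa2O8S2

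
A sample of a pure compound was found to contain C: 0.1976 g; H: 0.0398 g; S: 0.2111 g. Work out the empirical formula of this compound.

C: 0.1976 g ÷ 12.01 g/mol = 0.01645 mol
H: 0.0398 g ÷ 1.008 g/mol = 0.03948 mol
S: 0.2111 g ÷ 32.07 g/mol = 0.006582 mol
Ratios (÷ 0.006582): C 2.500, H 5.998, S 1.000
Scaling by 2: C 5.00, H 12.00, S 2.00 → C5H12S2

C5H12S2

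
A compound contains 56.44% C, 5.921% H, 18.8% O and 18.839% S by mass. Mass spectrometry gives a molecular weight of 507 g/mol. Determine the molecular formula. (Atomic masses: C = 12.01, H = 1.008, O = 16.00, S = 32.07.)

C24H30O6S3

Assume 100 g: 56.44 g C, 5.921 g H, 18.8 g O, 18.839 g S.
C: 56.44 g ÷ 12.01 g/mol = 4.699 mol
H: 5.921 g ÷ 1.008 g/mol = 5.874 mol
O: 18.8 g ÷ 16.00 g/mol = 1.175 mol
S: 18.839 g ÷ 32.07 g/mol = 0.5874 mol
Ratios (÷ 0.5874): C 8.000, H 9.999, O 2.000, S 1.000
Ratio ≈ 8:10:2:1, so the empirical formula is C8H10O2S
Empirical-formula mass = 170.23 g/mol
n = 507 / 170.23 = 2.98 ≈ 3
Molecular formula = (C8H10O2S)×3 = C24H30O6S3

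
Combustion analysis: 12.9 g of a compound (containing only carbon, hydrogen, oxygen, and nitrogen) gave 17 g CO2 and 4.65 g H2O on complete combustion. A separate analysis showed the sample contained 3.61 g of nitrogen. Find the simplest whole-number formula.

C3H4N2O2

mol C = 17 / 44.01 = 0.3863; mass C = 0.3863 × 12.01 = 4.639 g
mol H = 2 × (4.65 / 18.02) = 0.5161; mass H = 0.5161 × 1.008 = 0.5202 g
mol N = 3.61 / 14.01 = 0.2577
mass O = 12.9 − (8.769) = 4.131 g → mol O = 0.2582
Ratios (÷ 0.2577): C 1.499, H 2.003, N 1.000, O 1.002
Scaling by 2: C 3.00, H 4.01, N 2.00, O 2.00 → C3H4N2O2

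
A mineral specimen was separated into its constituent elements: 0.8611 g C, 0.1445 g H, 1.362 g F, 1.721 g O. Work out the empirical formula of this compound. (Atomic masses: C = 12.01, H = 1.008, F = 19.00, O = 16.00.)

C2H4F2O3

n(C) = 0.8611/12.01 = 0.0717, n(H) = 0.1445/1.008 = 0.1434, n(F) = 1.362/19.00 = 0.07168, n(O) = 1.721/16.00 = 0.1076
Divide by the smallest (0.07168 mol F): C 1.000, H 2.000, F 1.000, O 1.501
Multiply by 2: C 2.00, H 4.00, F 2.00, O 3.00 → C2H4F2O3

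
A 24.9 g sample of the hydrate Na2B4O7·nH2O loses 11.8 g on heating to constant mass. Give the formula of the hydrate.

Na2B4O7·10H2O

Mass of anhydrous Na2B4O7 = 24.9 − 11.8 = 13.1 g
mol H2O = 11.8 / 18.02 = 0.6548
Molar mass of Na2B4O7 = 201.22 g/mol → mol Na2B4O7 = 13.1 / 201.22 = 0.0651
n = 0.6548 / 0.0651 = 10.06 ≈ 10 → Na2B4O7·10H2O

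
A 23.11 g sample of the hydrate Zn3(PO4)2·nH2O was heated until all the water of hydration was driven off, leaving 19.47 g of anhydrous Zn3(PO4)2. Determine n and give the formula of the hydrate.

Zn3(PO4)2·4H2O

Mass of water lost = 23.11 − 19.47 = 3.64 g → 3.64 / 18.02 = 0.202 mol H2O
Molar mass of Zn3(PO4)2 = 386.08 g/mol → mol Zn3(PO4)2 = 19.47 / 386.08 = 0.05043
n = 0.202 / 0.05043 = 4.01 ≈ 4 → Zn3(PO4)2·4H2O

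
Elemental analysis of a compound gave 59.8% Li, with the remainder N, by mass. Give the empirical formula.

Li3N

Assume 100 g: 59.8 g Li, 40.2 g N.
Moles — Li: 59.8 / 6.94 = 8.617 mol; N: 40.2 / 14.01 = 2.869 mol
Divide by the smallest (2.869 mol N): Li 3.003, N 1.000
≈ 3:1 → Li3N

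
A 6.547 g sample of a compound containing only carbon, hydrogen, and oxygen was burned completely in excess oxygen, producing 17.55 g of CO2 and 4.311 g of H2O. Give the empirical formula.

C5H6O

mol C = 17.55 / 44.01 = 0.3988; mass C = 0.3988 × 12.01 = 4.789 g
mol H = 2 × (4.311 / 18.02) = 0.4785; mass H = 0.4785 × 1.008 = 0.4823 g
mass O = 6.547 − (5.272) = 1.275 g → mol O = 0.07972
Ratios (÷ 0.07972): C 5.002, H 6.002, O 1.000
≈ 5:6:1 → C5H6O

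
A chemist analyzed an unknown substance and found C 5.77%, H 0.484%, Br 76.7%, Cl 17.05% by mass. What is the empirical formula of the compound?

CHBr2Cl

Assume 100 g: 5.77 g C, 0.484 g H, 76.7 g Br, 17.05 g Cl.
Moles — C: 5.77 / 12.01 = 0.4804 mol; H: 0.484 / 1.008 = 0.4802 mol; Br: 76.7 / 79.90 = 0.9599 mol; Cl: 17.05 / 35.45 = 0.481 mol
Smallest is H at 0.4802 mol; normalising gives C 1.001, H 1.000, Br 1.999, Cl 1.002
→ CHBr2Cl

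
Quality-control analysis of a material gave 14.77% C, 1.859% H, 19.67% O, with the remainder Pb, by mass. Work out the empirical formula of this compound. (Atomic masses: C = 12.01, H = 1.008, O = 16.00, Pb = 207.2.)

Assume 100 g: 14.77 g C, 1.859 g H, 19.67 g O, 63.701 g Pb.
Moles — C: 14.77 / 12.01 = 1.23 mol; H: 1.859 / 1.008 = 1.844 mol; O: 19.67 / 16.00 = 1.229 mol; Pb: 63.701 / 207.2 = 0.3074 mol
Smallest is Pb at 0.3074 mol; normalising gives C 4.000, H 5.999, O 3.999, Pb 1.000
Ratio ≈ 4:6:4:1, so the empirical formula is C4H6O4Pb

C4H6O4Pb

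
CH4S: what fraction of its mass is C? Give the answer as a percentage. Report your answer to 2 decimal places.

24.96%

Molar mass = 1(12.01) + 4(1.008) + 1(32.07) = 48.112 g/mol
Mass of C per mole = 1 × 12.01 = 12.010 g
% C = 12.010 / 48.112 × 100 = 24.96%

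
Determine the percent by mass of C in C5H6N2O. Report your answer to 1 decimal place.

54.5%

Molar mass = 5(12.01) + 6(1.008) + 2(14.01) + 1(16.00) = 110.118 g/mol
Mass of C per mole = 5 × 12.01 = 60.050 g
% C = 60.050 / 110.118 × 100 = 54.5%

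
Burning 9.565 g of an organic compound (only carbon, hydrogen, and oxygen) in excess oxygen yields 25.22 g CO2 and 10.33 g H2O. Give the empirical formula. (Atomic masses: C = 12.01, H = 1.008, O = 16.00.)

mol C = 25.22 / 44.01 = 0.5731; mass C = 0.5731 × 12.01 = 6.882 g
mol H = 2 × (10.33 / 18.02) = 1.147; mass H = 1.147 × 1.008 = 1.156 g
mass O = 9.565 − (8.038) = 1.527 g → mol O = 0.09544
Divide by the smallest (0.09544 mol O): C 6.005, H 12.013, O 1.000
Ratio ≈ 6:12:1, so the empirical formula is C6H12O

C6H12O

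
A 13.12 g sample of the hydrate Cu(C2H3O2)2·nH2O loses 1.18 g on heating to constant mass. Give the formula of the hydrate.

Cu(C2H3O2)2·H2O

Mass of anhydrous Cu(C2H3O2)2 = 13.12 − 1.18 = 11.94 g
mol H2O = 1.18 / 18.02 = 0.06548
Molar mass of Cu(C2H3O2)2 = 181.64 g/mol → mol Cu(C2H3O2)2 = 11.94 / 181.64 = 0.06574
n = 0.06548 / 0.06574 = 1.00 ≈ 1 → Cu(C2H3O2)2·H2O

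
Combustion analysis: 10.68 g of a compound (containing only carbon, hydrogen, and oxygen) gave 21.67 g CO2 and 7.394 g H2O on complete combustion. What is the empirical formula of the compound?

mol C = 21.67 / 44.01 = 0.4924; mass C = 0.4924 × 12.01 = 5.914 g
mol H = 2 × (7.394 / 18.02) = 0.8206; mass H = 0.8206 × 1.008 = 0.8272 g
mass O = 10.68 − (6.741) = 3.939 g → mol O = 0.2462
Smallest is O at 0.2462 mol; normalising gives C 2.000, H 3.333, O 1.000
×3: C 6.00, H 10.00, O 3.00 → C6H10O3

C6H10O3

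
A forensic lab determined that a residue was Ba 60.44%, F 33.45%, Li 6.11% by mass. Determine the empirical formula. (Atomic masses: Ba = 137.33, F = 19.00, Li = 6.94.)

Assume 100 g: 60.44 g Ba, 33.45 g F, 6.11 g Li.
n(Ba) = 60.44/137.33 = 0.4401, n(F) = 33.45/19.00 = 1.761, n(Li) = 6.11/6.94 = 0.8804
Divide by the smallest (0.4401 mol Ba): Ba 1.000, F 4.000, Li 2.000
≈ 1:4:2 → BaF4Li2

BaF4Li2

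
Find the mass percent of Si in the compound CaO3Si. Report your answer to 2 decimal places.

Molar mass = 1(40.08) + 3(16.00) + 1(28.09) = 116.170 g/mol
Mass of Si per mole = 1 × 28.09 = 28.090 g
% Si = 28.090 / 116.170 × 100 = 24.18%

24.18%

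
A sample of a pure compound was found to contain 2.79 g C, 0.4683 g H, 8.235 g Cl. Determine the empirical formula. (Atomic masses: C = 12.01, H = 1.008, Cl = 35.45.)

Moles — C: 2.79 / 12.01 = 0.2323 mol; H: 0.4683 / 1.008 = 0.4646 mol; Cl: 8.235 / 35.45 = 0.2323 mol
Smallest is Cl at 0.2323 mol; normalising gives C 1.000, H 2.000, Cl 1.000
→ CH2Cl

CH2Cl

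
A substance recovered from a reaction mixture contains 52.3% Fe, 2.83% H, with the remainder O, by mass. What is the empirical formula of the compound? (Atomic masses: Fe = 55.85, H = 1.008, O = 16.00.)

FeH3O3

Assume 100 g: 52.3 g Fe, 2.83 g H, 44.87 g O.
Moles — Fe: 52.3 / 55.85 = 0.9364 mol; H: 2.83 / 1.008 = 2.808 mol; O: 44.87 / 16.00 = 2.804 mol
Divide by the smallest (0.9364 mol Fe): Fe 1.000, H 2.998, O 2.995
Ratio ≈ 1:3:3, so the empirical formula is FeH3O3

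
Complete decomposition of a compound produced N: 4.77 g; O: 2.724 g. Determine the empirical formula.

N2O

Moles — N: 4.77 / 14.01 = 0.3405 mol; O: 2.724 / 16.00 = 0.1703 mol
Divide by the smallest (0.1703 mol O): N 2.000, O 1.000
Ratio ≈ 2:1, so the empirical formula is N2O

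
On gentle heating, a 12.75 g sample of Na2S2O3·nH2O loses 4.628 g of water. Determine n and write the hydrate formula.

Na2S2O3·5H2O

Mass of anhydrous Na2S2O3 = 12.75 − 4.628 = 8.122 g
mol H2O = 4.628 / 18.02 = 0.2568
Molar mass of Na2S2O3 = 158.12 g/mol → mol Na2S2O3 = 8.122 / 158.12 = 0.05137
n = 0.2568 / 0.05137 = 5.00 ≈ 5 → Na2S2O3·5H2O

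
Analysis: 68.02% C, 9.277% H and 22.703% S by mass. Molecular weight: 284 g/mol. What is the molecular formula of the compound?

C16H26S2

Assume 100 g: 68.02 g C, 9.277 g H, 22.703 g S.
Moles — C: 68.02 / 12.01 = 5.664 mol; H: 9.277 / 1.008 = 9.203 mol; S: 22.703 / 32.07 = 0.7079 mol
Divide by the smallest (0.7079 mol S): C 8.000, H 13.001, S 1.000
Ratio ≈ 8:13:1, so the empirical formula is C8H13S
Empirical-formula mass = 141.25 g/mol
n = 284 / 141.25 = 2.01 ≈ 2
Molecular formula = (C8H13S)×2 = C16H26S2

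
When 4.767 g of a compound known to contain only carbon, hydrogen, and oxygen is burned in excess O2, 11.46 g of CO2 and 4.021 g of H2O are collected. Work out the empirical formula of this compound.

C7H12O2

mol C = 11.46 / 44.01 = 0.2604; mass C = 0.2604 × 12.01 = 3.127 g
mol H = 2 × (4.021 / 18.02) = 0.4463; mass H = 0.4463 × 1.008 = 0.4499 g
mass O = 4.767 − (3.577) = 1.190 g → mol O = 0.07436
Ratios (÷ 0.07436): C 3.502, H 6.001, O 1.000
Scaling by 2: C 7.00, H 12.00, O 2.00 → C7H12O2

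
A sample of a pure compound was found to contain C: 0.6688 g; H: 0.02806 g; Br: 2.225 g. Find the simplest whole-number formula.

C2HBr

C: 0.6688 g ÷ 12.01 g/mol = 0.05569 mol
H: 0.02806 g ÷ 1.008 g/mol = 0.02784 mol
Br: 2.225 g ÷ 79.90 g/mol = 0.02785 mol
Smallest is H at 0.02784 mol; normalising gives C 2.000, H 1.000, Br 1.000
Ratio ≈ 2:1:1, so the empirical formula is C2HBr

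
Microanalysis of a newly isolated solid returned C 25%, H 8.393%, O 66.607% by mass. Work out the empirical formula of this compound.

Assume 100 g: 25 g C, 8.393 g H, 66.607 g O.
C: 25 g ÷ 12.01 g/mol = 2.082 mol
H: 8.393 g ÷ 1.008 g/mol = 8.326 mol
O: 66.607 g ÷ 16.00 g/mol = 4.163 mol
Smallest is C at 2.082 mol; normalising gives C 1.000, H 4.000, O 2.000
→ CH4O2

CH4O2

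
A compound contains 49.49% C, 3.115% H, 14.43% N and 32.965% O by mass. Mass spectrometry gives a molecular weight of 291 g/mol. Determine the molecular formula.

C12H9N3O6

Assume 100 g: 49.49 g C, 3.115 g H, 14.43 g N, 32.965 g O.
n(C) = 49.49/12.01 = 4.121, n(H) = 3.115/1.008 = 3.09, n(N) = 14.43/14.01 = 1.03, n(O) = 32.965/16.00 = 2.06
Smallest is N at 1.03 mol; normalising gives C 4.001, H 3.000, N 1.000, O 2.000
→ C4H3NO2
Empirical-formula mass = 97.07 g/mol
n = 291 / 97.07 = 3.00 ≈ 3
Molecular formula = (C4H3NO2)×3 = C12H9N3O6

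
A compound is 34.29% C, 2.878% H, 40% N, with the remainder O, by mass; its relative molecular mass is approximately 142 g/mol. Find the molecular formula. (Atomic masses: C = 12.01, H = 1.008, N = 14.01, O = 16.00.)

Assume 100 g: 34.29 g C, 2.878 g H, 40 g N, 22.832 g O.
C: 34.29 g ÷ 12.01 g/mol = 2.855 mol
H: 2.878 g ÷ 1.008 g/mol = 2.855 mol
N: 40 g ÷ 14.01 g/mol = 2.855 mol
O: 22.832 g ÷ 16.00 g/mol = 1.427 mol
Divide by the smallest (1.427 mol O): C 2.001, H 2.001, N 2.001, O 1.000
Ratio ≈ 2:2:2:1, so the empirical formula is C2H2N2O
Empirical-formula mass = 70.06 g/mol
n = 142 / 70.06 = 2.03 ≈ 2
Molecular formula = (C2H2N2O)×2 = C4H4N4O2

C4H4N4O2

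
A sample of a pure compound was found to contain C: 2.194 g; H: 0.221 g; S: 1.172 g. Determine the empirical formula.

Moles — C: 2.194 / 12.01 = 0.1827 mol; H: 0.221 / 1.008 = 0.2192 mol; S: 1.172 / 32.07 = 0.03655 mol
Smallest is S at 0.03655 mol; normalising gives C 4.999, H 5.999, S 1.000
≈ 5:6:1 → C5H6S

C5H6S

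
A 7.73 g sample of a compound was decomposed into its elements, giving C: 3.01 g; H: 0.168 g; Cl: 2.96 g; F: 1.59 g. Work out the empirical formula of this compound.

C3H2ClF

n(C) = 3.01/12.01 = 0.2506, n(H) = 0.168/1.008 = 0.1667, n(Cl) = 2.96/35.45 = 0.0835, n(F) = 1.59/19.00 = 0.08368
Divide by the smallest (0.0835 mol Cl): C 3.002, H 1.996, Cl 1.000, F 1.002
Ratio ≈ 3:2:1:1, so the empirical formula is C3H2ClF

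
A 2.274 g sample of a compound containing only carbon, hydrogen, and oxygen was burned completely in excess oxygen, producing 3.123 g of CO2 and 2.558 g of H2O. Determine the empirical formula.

mol C = 3.123 / 44.01 = 0.07096; mass C = 0.07096 × 12.01 = 0.8522 g
mol H = 2 × (2.558 / 18.02) = 0.2839; mass H = 0.2839 × 1.008 = 0.2862 g
mass O = 2.274 − (1.138) = 1.136 g → mol O = 0.07097
Divide by the smallest (0.07096 mol C): C 1.000, H 4.001, O 1.000
Ratio ≈ 1:4:1, so the empirical formula is CH4O

CH4O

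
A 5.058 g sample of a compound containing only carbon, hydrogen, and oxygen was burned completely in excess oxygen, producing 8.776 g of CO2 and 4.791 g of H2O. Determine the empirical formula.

C3H8O2

mol C = 8.776 / 44.01 = 0.1994; mass C = 0.1994 × 12.01 = 2.395 g
mol H = 2 × (4.791 / 18.02) = 0.5317; mass H = 0.5317 × 1.008 = 0.5360 g
mass O = 5.058 − (2.931) = 2.127 g → mol O = 0.1329
Divide by the smallest (0.1329 mol O): C 1.500, H 4.000, O 1.000
×2: C 3.00, H 8.00, O 2.00 → C3H8O2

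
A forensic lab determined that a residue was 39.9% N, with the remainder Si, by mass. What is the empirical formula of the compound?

N4Si3

Assume 100 g: 39.9 g N, 60.1 g Si.
N: 39.9 g ÷ 14.01 g/mol = 2.848 mol
Si: 60.1 g ÷ 28.09 g/mol = 2.14 mol
Ratios (÷ 2.14): N 1.331, Si 1.000
Scaling by 3: N 3.99, Si 3.00 → N4Si3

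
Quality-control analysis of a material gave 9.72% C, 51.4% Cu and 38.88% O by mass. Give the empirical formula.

Assume 100 g: 9.72 g C, 51.4 g Cu, 38.88 g O.
Moles — C: 9.72 / 12.01 = 0.8093 mol; Cu: 51.4 / 63.55 = 0.8088 mol; O: 38.88 / 16.00 = 2.43 mol
Divide by the smallest (0.8088 mol Cu): C 1.001, Cu 1.000, O 3.004
≈ 1:1:3 → CCuO3

CCuO3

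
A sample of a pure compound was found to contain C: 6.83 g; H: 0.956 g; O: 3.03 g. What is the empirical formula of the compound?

Moles — C: 6.83 / 12.01 = 0.5687 mol; H: 0.956 / 1.008 = 0.9484 mol; O: 3.03 / 16.00 = 0.1894 mol
Ratios (÷ 0.1894): C 3.003, H 5.008, O 1.000
→ C3H5O

C3H5O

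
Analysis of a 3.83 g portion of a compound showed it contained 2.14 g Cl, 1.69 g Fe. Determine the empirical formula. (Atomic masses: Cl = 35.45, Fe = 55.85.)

Cl2Fe

Moles — Cl: 2.14 / 35.45 = 0.06037 mol; Fe: 1.69 / 55.85 = 0.03026 mol
Divide by the smallest (0.03026 mol Fe): Cl 1.995, Fe 1.000
Ratio ≈ 2:1, so the empirical formula is Cl2Fe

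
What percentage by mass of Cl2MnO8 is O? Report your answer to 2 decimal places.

50.43%

Molar mass = 2(35.45) + 1(54.94) + 8(16.00) = 253.840 g/mol
Mass of O per mole = 8 × 16.00 = 128.000 g
% O = 128.000 / 253.840 × 100 = 50.43%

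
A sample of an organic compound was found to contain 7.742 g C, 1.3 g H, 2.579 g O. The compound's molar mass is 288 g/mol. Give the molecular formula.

n(C) = 7.742/12.01 = 0.6446, n(H) = 1.3/1.008 = 1.29, n(O) = 2.579/16.00 = 0.1612
Divide by the smallest (0.1612 mol O): C 3.999, H 8.001, O 1.000
≈ 4:8:1 → C4H8O
Empirical-formula mass = 72.10 g/mol
n = 288 / 72.10 = 3.99 ≈ 4
Molecular formula = (C4H8O)×4 = C16H32O4

C16H32O4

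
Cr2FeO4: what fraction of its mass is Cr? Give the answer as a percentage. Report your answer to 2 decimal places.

46.46%

Molar mass = 2(52.00) + 1(55.85) + 4(16.00) = 223.850 g/mol
Mass of Cr per mole = 2 × 52.00 = 104.000 g
% Cr = 104.000 / 223.850 × 100 = 46.46%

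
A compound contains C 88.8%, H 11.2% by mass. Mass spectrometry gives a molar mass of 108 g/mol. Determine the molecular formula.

Assume 100 g: 88.8 g C, 11.2 g H.
n(C) = 88.8/12.01 = 7.394, n(H) = 11.2/1.008 = 11.11
Smallest is C at 7.394 mol; normalising gives C 1.000, H 1.503
Scaling by 2: C 2.00, H 3.01 → C2H3
Empirical-formula mass = 27.04 g/mol
n = 108 / 27.04 = 3.99 ≈ 4
Molecular formula = (C2H3)×4 = C8H12

C8H12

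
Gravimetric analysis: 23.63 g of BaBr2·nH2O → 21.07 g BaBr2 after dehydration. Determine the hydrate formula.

BaBr2·2H2O

Mass of water lost = 23.63 − 21.07 = 2.56 g → 2.56 / 18.02 = 0.1421 mol H2O
Molar mass of BaBr2 = 297.13 g/mol → mol BaBr2 = 21.07 / 297.13 = 0.07091
n = 0.1421 / 0.07091 = 2.00 ≈ 2 → BaBr2·2H2O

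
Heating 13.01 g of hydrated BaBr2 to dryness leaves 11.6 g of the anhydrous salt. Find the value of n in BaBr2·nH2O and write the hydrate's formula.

BaBr2·2H2O

Mass of water lost = 13.01 − 11.6 = 1.41 g → 1.41 / 18.02 = 0.07825 mol H2O
Molar mass of BaBr2 = 297.13 g/mol → mol BaBr2 = 11.6 / 297.13 = 0.03904
n = 0.07825 / 0.03904 = 2.00 ≈ 2 → BaBr2·2H2O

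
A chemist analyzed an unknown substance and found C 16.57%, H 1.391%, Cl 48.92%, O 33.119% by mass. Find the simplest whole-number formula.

C2H2Cl2O3

Assume 100 g: 16.57 g C, 1.391 g H, 48.92 g Cl, 33.119 g O.
Moles — C: 16.57 / 12.01 = 1.38 mol; H: 1.391 / 1.008 = 1.38 mol; Cl: 48.92 / 35.45 = 1.38 mol; O: 33.119 / 16.00 = 2.07 mol
Smallest is C at 1.38 mol; normalising gives C 1.000, H 1.000, Cl 1.000, O 1.500
×2: C 2.00, H 2.00, Cl 2.00, O 3.00 → C2H2Cl2O3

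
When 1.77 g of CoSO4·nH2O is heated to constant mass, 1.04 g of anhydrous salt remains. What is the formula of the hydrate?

CoSO4·6H2O

Mass of water lost = 1.77 − 1.04 = 0.73 g → 0.73 / 18.02 = 0.04051 mol H2O
Molar mass of CoSO4 = 155.00 g/mol → mol CoSO4 = 1.04 / 155.00 = 0.00671
n = 0.04051 / 0.00671 = 6.04 ≈ 6 → CoSO4·6H2O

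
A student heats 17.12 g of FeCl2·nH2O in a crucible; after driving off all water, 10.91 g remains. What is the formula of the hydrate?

Mass of water lost = 17.12 − 10.91 = 6.21 g → 6.21 / 18.02 = 0.3446 mol H2O
Molar mass of FeCl2 = 126.75 g/mol → mol FeCl2 = 10.91 / 126.75 = 0.08607
n = 0.3446 / 0.08607 = 4.00 ≈ 4 → FeCl2·4H2O

FeCl2·4H2O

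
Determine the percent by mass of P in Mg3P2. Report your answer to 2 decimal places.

45.93%

Molar mass = 3(24.31) + 2(30.97) = 134.870 g/mol
Mass of P per mole = 2 × 30.97 = 61.940 g
% P = 61.940 / 134.870 × 100 = 45.93%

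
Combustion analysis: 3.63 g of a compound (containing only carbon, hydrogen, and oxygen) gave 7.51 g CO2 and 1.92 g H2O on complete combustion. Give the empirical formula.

C4H5O2

mol C = 7.51 / 44.01 = 0.1706; mass C = 0.1706 × 12.01 = 2.049 g
mol H = 2 × (1.92 / 18.02) = 0.2131; mass H = 0.2131 × 1.008 = 0.2148 g
mass O = 3.63 − (2.264) = 1.366 g → mol O = 0.08536
Smallest is O at 0.08536 mol; normalising gives C 1.999, H 2.496, O 1.000
Multiply by 2: C 4.00, H 4.99, O 2.00 → C4H5O2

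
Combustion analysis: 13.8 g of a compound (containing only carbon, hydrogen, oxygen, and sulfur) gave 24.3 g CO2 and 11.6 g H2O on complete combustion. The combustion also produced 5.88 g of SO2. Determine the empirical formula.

C6H14O2S

mol C = 24.3 / 44.01 = 0.5521; mass C = 0.5521 × 12.01 = 6.631 g
mol H = 2 × (11.6 / 18.02) = 1.287; mass H = 1.287 × 1.008 = 1.298 g
mol S = 5.88 / 64.07 = 0.09177; mass S = 2.943 g
mass O = 13.8 − (10.87) = 2.928 g → mol O = 0.1830
Divide by the smallest (0.09177 mol S): C 6.016, H 14.028, O 1.994, S 1.000
≈ 6:14:2:1 → C6H14O2S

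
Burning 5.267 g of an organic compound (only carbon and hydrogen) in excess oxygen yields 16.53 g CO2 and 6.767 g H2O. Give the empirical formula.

mol C = 16.53 / 44.01 = 0.3756; mass C = 0.3756 × 12.01 = 4.511 g
mol H = 2 × (6.767 / 18.02) = 0.7511; mass H = 0.7511 × 1.008 = 0.7571 g
Smallest is C at 0.3756 mol; normalising gives C 1.000, H 2.000
Ratio ≈ 1:2, so the empirical formula is CH2

CH2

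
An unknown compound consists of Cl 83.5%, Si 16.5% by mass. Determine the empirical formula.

Assume 100 g: 83.5 g Cl, 16.5 g Si.
Cl: 83.5 g ÷ 35.45 g/mol = 2.355 mol
Si: 16.5 g ÷ 28.09 g/mol = 0.5874 mol
Smallest is Si at 0.5874 mol; normalising gives Cl 4.010, Si 1.000
→ Cl4Si

Cl4Si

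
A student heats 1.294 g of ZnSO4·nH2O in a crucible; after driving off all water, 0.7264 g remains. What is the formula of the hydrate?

Mass of water lost = 1.294 − 0.7264 = 0.5676 g → 0.5676 / 18.02 = 0.0315 mol H2O
Molar mass of ZnSO4 = 161.45 g/mol → mol ZnSO4 = 0.7264 / 161.45 = 0.004499
n = 0.0315 / 0.004499 = 7.00 ≈ 7 → ZnSO4·7H2O

ZnSO4·7H2O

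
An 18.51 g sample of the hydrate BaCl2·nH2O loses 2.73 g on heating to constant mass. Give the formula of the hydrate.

Mass of anhydrous BaCl2 = 18.51 − 2.73 = 15.78 g
mol H2O = 2.73 / 18.02 = 0.1515
Molar mass of BaCl2 = 208.23 g/mol → mol BaCl2 = 15.78 / 208.23 = 0.07578
n = 0.1515 / 0.07578 = 2.00 ≈ 2 → BaCl2·2H2O

BaCl2·2H2O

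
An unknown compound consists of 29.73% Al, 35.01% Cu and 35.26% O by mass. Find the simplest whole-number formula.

Assume 100 g: 29.73 g Al, 35.01 g Cu, 35.26 g O.
Moles — Al: 29.73 / 26.98 = 1.102 mol; Cu: 35.01 / 63.55 = 0.5509 mol; O: 35.26 / 16.00 = 2.204 mol
Ratios (÷ 0.5509): Al 2.000, Cu 1.000, O 4.000
≈ 2:1:4 → Al2CuO4

Al2CuO4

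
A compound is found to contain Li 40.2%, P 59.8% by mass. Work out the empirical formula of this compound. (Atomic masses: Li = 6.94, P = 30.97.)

Assume 100 g: 40.2 g Li, 59.8 g P.
Moles — Li: 40.2 / 6.94 = 5.793 mol; P: 59.8 / 30.97 = 1.931 mol
Smallest is P at 1.931 mol; normalising gives Li 3.000, P 1.000
→ Li3P

Li3P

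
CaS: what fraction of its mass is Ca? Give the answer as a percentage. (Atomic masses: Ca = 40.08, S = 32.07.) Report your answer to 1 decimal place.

55.6%

Molar mass = 1(40.08) + 1(32.07) = 72.150 g/mol
Mass of Ca per mole = 1 × 40.08 = 40.080 g
% Ca = 40.080 / 72.150 × 100 = 55.6%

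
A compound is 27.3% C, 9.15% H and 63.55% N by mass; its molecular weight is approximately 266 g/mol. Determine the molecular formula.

Assume 100 g: 27.3 g C, 9.15 g H, 63.55 g N.
n(C) = 27.3/12.01 = 2.273, n(H) = 9.15/1.008 = 9.077, n(N) = 63.55/14.01 = 4.536
Ratios (÷ 2.273): C 1.000, H 3.993, N 1.996
≈ 1:4:2 → CH4N2
Empirical-formula mass = 44.06 g/mol
n = 266 / 44.06 = 6.04 ≈ 6
Molecular formula = (CH4N2)×6 = C6H24N12

C6H24N12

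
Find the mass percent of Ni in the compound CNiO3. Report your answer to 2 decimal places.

49.44%

Molar mass = 1(12.01) + 1(58.69) + 3(16.00) = 118.700 g/mol
Mass of Ni per mole = 1 × 58.69 = 58.690 g
% Ni = 58.690 / 118.700 × 100 = 49.44%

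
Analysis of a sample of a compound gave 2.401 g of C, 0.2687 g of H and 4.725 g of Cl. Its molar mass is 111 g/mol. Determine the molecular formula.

C3H4Cl2

n(C) = 2.401/12.01 = 0.1999, n(H) = 0.2687/1.008 = 0.2666, n(Cl) = 4.725/35.45 = 0.1333
Divide by the smallest (0.1333 mol Cl): C 1.500, H 2.000, Cl 1.000
×2: C 3.00, H 4.00, Cl 2.00 → C3H4Cl2
Empirical-formula mass = 110.96 g/mol
n = 111 / 110.96 = 1.00 ≈ 1
Molecular formula = empirical formula = C3H4Cl2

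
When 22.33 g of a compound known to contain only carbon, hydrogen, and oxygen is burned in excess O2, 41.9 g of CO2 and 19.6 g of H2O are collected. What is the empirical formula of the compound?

mol C = 41.9 / 44.01 = 0.9521; mass C = 0.9521 × 12.01 = 11.43 g
mol H = 2 × (19.6 / 18.02) = 2.175; mass H = 2.175 × 1.008 = 2.193 g
mass O = 22.33 − (13.63) = 8.703 g → mol O = 0.5439
Divide by the smallest (0.5439 mol O): C 1.750, H 3.999, O 1.000
×4: C 7.00, H 16.00, O 4.00 → C7H16O4

C7H16O4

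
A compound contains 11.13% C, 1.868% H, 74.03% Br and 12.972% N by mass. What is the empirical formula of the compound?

CH2BrN

Assume 100 g: 11.13 g C, 1.868 g H, 74.03 g Br, 12.972 g N.
Moles — C: 11.13 / 12.01 = 0.9267 mol; H: 1.868 / 1.008 = 1.853 mol; Br: 74.03 / 79.90 = 0.9265 mol; N: 12.972 / 14.01 = 0.9259 mol
Divide by the smallest (0.9259 mol N): C 1.001, H 2.001, Br 1.001, N 1.000
→ CH2BrN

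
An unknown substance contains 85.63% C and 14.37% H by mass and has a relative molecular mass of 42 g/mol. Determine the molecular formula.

Assume 100 g: 85.63 g C, 14.37 g H.
n(C) = 85.63/12.01 = 7.13, n(H) = 14.37/1.008 = 14.26
Smallest is C at 7.13 mol; normalising gives C 1.000, H 1.999
→ CH2
Empirical-formula mass = 14.03 g/mol
n = 42 / 14.03 = 2.99 ≈ 3
Molecular formula = (CH2)×3 = C3H6

C3H6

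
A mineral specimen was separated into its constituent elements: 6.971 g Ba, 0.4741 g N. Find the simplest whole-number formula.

Ba3N2

Moles — Ba: 6.971 / 137.33 = 0.05076 mol; N: 0.4741 / 14.01 = 0.03384 mol
Ratios (÷ 0.03384): Ba 1.500, N 1.000
Scaling by 2: Ba 3.00, N 2.00 → Ba3N2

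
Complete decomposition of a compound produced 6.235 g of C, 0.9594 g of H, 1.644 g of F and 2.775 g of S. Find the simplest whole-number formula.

C6H11FS

Moles — C: 6.235 / 12.01 = 0.5192 mol; H: 0.9594 / 1.008 = 0.9518 mol; F: 1.644 / 19.00 = 0.08653 mol; S: 2.775 / 32.07 = 0.08653 mol
Ratios (÷ 0.08653): C 6.000, H 11.000, F 1.000, S 1.000
→ C6H11FS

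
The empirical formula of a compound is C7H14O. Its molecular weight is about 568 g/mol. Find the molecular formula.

C35H70O5

Empirical-formula mass = 114.18 g/mol
n = 568 / 114.18 = 4.97 ≈ 5
Molecular formula = (C7H14O)5 = C35H70O5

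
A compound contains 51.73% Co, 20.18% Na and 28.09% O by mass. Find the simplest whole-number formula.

Assume 100 g: 51.73 g Co, 20.18 g Na, 28.09 g O.
Moles — Co: 51.73 / 58.93 = 0.8778 mol; Na: 20.18 / 22.99 = 0.8778 mol; O: 28.09 / 16.00 = 1.756 mol
Smallest is Na at 0.8778 mol; normalising gives Co 1.000, Na 1.000, O 2.000
→ CoNaO2

CoNaO2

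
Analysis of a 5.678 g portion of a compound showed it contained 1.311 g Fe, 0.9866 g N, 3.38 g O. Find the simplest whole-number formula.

FeN3O9

n(Fe) = 1.311/55.85 = 0.02347, n(N) = 0.9866/14.01 = 0.07042, n(O) = 3.38/16.00 = 0.2112
Ratios (÷ 0.02347): Fe 1.000, N 3.000, O 8.999
→ FeN3O9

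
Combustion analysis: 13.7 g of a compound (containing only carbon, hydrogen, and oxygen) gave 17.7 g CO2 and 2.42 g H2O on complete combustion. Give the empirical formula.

mol C = 17.7 / 44.01 = 0.4022; mass C = 0.4022 × 12.01 = 4.830 g
mol H = 2 × (2.42 / 18.02) = 0.2686; mass H = 0.2686 × 1.008 = 0.2707 g
mass O = 13.7 − (5.101) = 8.599 g → mol O = 0.5374
Smallest is H at 0.2686 mol; normalising gives C 1.497, H 1.000, O 2.001
×2: C 2.99, H 2.00, O 4.00 → C3H2O4

C3H2O4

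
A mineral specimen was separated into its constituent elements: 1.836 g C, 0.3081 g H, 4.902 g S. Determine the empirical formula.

n(C) = 1.836/12.01 = 0.1529, n(H) = 0.3081/1.008 = 0.3057, n(S) = 4.902/32.07 = 0.1529
Ratios (÷ 0.1529): C 1.000, H 2.000, S 1.000
≈ 1:2:1 → CH2S

CH2S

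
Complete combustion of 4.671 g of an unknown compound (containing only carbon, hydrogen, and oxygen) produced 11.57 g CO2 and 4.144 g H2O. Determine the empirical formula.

mol C = 11.57 / 44.01 = 0.2629; mass C = 0.2629 × 12.01 = 3.157 g
mol H = 2 × (4.144 / 18.02) = 0.4599; mass H = 0.4599 × 1.008 = 0.4636 g
mass O = 4.671 − (3.621) = 1.050 g → mol O = 0.06563
Smallest is O at 0.06563 mol; normalising gives C 4.006, H 7.008, O 1.000
Ratio ≈ 4:7:1, so the empirical formula is C4H7O

C4H7O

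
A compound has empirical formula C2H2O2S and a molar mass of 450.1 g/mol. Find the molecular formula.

Empirical-formula mass = 90.11 g/mol
n = 450.1 / 90.11 = 5.00 ≈ 5
Molecular formula = (C2H2O2S)5 = C10H10O10S5

C10H10O10S5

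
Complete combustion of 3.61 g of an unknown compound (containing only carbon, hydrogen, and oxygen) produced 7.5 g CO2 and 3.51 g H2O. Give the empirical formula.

C7H16O3

mol C = 7.5 / 44.01 = 0.1704; mass C = 0.1704 × 12.01 = 2.047 g
mol H = 2 × (3.51 / 18.02) = 0.3896; mass H = 0.3896 × 1.008 = 0.3927 g
mass O = 3.61 − (2.439) = 1.171 g → mol O = 0.07316
Divide by the smallest (0.07316 mol O): C 2.329, H 5.325, O 1.000
×3: C 6.99, H 15.97, O 3.00 → C7H16O3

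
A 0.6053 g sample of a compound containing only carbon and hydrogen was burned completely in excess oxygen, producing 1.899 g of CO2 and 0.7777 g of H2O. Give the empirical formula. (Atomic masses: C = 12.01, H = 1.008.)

mol C = 1.899 / 44.01 = 0.04315; mass C = 0.04315 × 12.01 = 0.5182 g
mol H = 2 × (0.7777 / 18.02) = 0.08632; mass H = 0.08632 × 1.008 = 0.08701 g
Divide by the smallest (0.04315 mol C): C 1.000, H 2.000
≈ 1:2 → CH2

CH2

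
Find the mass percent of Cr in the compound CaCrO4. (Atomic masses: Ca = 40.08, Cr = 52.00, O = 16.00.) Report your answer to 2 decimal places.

Molar mass = 1(40.08) + 1(52.00) + 4(16.00) = 156.080 g/mol
Mass of Cr per mole = 1 × 52.00 = 52.000 g
% Cr = 52.000 / 156.080 × 100 = 33.32%

33.32%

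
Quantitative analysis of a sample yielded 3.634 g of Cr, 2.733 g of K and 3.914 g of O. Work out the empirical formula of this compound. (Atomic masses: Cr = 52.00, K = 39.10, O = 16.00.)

Moles — Cr: 3.634 / 52.00 = 0.06988 mol; K: 2.733 / 39.10 = 0.0699 mol; O: 3.914 / 16.00 = 0.2446 mol
Ratios (÷ 0.06988): Cr 1.000, K 1.000, O 3.500
Multiply by 2: Cr 2.00, K 2.00, O 7.00 → Cr2K2O7

Cr2K2O7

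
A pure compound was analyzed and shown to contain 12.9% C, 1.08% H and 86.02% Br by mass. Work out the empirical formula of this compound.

Assume 100 g: 12.9 g C, 1.08 g H, 86.02 g Br.
Moles — C: 12.9 / 12.01 = 1.074 mol; H: 1.08 / 1.008 = 1.071 mol; Br: 86.02 / 79.90 = 1.077 mol
Divide by the smallest (1.071 mol H): C 1.002, H 1.000, Br 1.005
≈ 1:1:1 → CHBr

CHBr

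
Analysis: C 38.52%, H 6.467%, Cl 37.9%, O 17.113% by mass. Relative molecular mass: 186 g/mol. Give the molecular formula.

Assume 100 g: 38.52 g C, 6.467 g H, 37.9 g Cl, 17.113 g O.
Moles — C: 38.52 / 12.01 = 3.207 mol; H: 6.467 / 1.008 = 6.416 mol; Cl: 37.9 / 35.45 = 1.069 mol; O: 17.113 / 16.00 = 1.07 mol
Smallest is Cl at 1.069 mol; normalising gives C 3.000, H 6.001, Cl 1.000, O 1.000
≈ 3:6:1:1 → C3H6ClO
Empirical-formula mass = 93.53 g/mol
n = 186 / 93.53 = 1.99 ≈ 2
Molecular formula = (C3H6ClO)×2 = C6H12Cl2O2

C6H12Cl2O2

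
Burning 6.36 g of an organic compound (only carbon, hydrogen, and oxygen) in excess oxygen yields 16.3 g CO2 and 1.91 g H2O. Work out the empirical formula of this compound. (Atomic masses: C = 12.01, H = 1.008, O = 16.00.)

mol C = 16.3 / 44.01 = 0.3704; mass C = 0.3704 × 12.01 = 4.448 g
mol H = 2 × (1.91 / 18.02) = 0.2120; mass H = 0.2120 × 1.008 = 0.2137 g
mass O = 6.36 − (4.662) = 1.698 g → mol O = 0.1061
Ratios (÷ 0.1061): C 3.490, H 1.997, O 1.000
Multiply by 2: C 6.98, H 3.99, O 2.00 → C7H4O2

C7H4O2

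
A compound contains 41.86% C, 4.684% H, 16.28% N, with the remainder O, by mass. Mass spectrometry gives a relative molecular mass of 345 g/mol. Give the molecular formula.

Assume 100 g: 41.86 g C, 4.684 g H, 16.28 g N, 37.176 g O.
C: 41.86 g ÷ 12.01 g/mol = 3.485 mol
H: 4.684 g ÷ 1.008 g/mol = 4.647 mol
N: 16.28 g ÷ 14.01 g/mol = 1.162 mol
O: 37.176 g ÷ 16.00 g/mol = 2.324 mol
Divide by the smallest (1.162 mol N): C 2.999, H 3.999, N 1.000, O 2.000
≈ 3:4:1:2 → C3H4NO2
Empirical-formula mass = 86.07 g/mol
n = 345 / 86.07 = 4.01 ≈ 4
Molecular formula = (C3H4NO2)×4 = C12H16N4O8

C12H16N4O8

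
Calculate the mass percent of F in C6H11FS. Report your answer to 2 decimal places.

14.16%

Molar mass = 6(12.01) + 11(1.008) + 1(19.00) + 1(32.07) = 134.218 g/mol
Mass of F per mole = 1 × 19.00 = 19.000 g
% F = 19.000 / 134.218 × 100 = 14.16%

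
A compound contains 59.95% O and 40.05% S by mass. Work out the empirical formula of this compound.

Assume 100 g: 59.95 g O, 40.05 g S.
n(O) = 59.95/16.00 = 3.747, n(S) = 40.05/32.07 = 1.249
Divide by the smallest (1.249 mol S): O 3.000, S 1.000
Ratio ≈ 3:1, so the empirical formula is O3S

O3S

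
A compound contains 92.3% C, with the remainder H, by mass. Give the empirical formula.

CH

Assume 100 g: 92.3 g C, 7.7 g H.
Moles — C: 92.3 / 12.01 = 7.685 mol; H: 7.7 / 1.008 = 7.639 mol
Smallest is H at 7.639 mol; normalising gives C 1.006, H 1.000
≈ 1:1 → CH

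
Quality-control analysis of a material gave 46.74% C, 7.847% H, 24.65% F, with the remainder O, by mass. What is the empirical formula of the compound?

Assume 100 g: 46.74 g C, 7.847 g H, 24.65 g F, 20.763 g O.
n(C) = 46.74/12.01 = 3.892, n(H) = 7.847/1.008 = 7.785, n(F) = 24.65/19.00 = 1.297, n(O) = 20.763/16.00 = 1.298
Ratios (÷ 1.297): C 3.000, H 6.000, F 1.000, O 1.000
≈ 3:6:1:1 → C3H6FO

C3H6FO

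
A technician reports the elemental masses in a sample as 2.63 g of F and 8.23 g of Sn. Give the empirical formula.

F2Sn

n(F) = 2.63/19.00 = 0.1384, n(Sn) = 8.23/118.71 = 0.06933
Smallest is Sn at 0.06933 mol; normalising gives F 1.997, Sn 1.000
≈ 2:1 → F2Sn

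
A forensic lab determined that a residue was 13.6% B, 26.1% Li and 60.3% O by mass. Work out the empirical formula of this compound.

BLi3O3

Assume 100 g: 13.6 g B, 26.1 g Li, 60.3 g O.
B: 13.6 g ÷ 10.81 g/mol = 1.258 mol
Li: 26.1 g ÷ 6.94 g/mol = 3.761 mol
O: 60.3 g ÷ 16.00 g/mol = 3.769 mol
Divide by the smallest (1.258 mol B): B 1.000, Li 2.989, O 2.996
→ BLi3O3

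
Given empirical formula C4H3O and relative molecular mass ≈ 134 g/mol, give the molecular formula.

Empirical-formula mass = 67.06 g/mol
n = 134 / 67.06 = 2.00 ≈ 2
Molecular formula = (C4H3O)2 = C8H6O2

C8H6O2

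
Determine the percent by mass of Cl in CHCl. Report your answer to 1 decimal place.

73.1%

Molar mass = 1(12.01) + 1(1.008) + 1(35.45) = 48.468 g/mol
Mass of Cl per mole = 1 × 35.45 = 35.450 g
% Cl = 35.450 / 48.468 × 100 = 73.1%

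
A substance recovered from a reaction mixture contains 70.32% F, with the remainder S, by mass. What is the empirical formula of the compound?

Assume 100 g: 70.32 g F, 29.68 g S.
Moles — F: 70.32 / 19.00 = 3.701 mol; S: 29.68 / 32.07 = 0.9255 mol
Ratios (÷ 0.9255): F 3.999, S 1.000
≈ 4:1 → F4S

F4S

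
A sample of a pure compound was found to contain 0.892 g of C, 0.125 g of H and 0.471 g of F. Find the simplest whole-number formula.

n(C) = 0.892/12.01 = 0.07427, n(H) = 0.125/1.008 = 0.124, n(F) = 0.471/19.00 = 0.02479
Divide by the smallest (0.02479 mol F): C 2.996, H 5.002, F 1.000
Ratio ≈ 3:5:1, so the empirical formula is C3H5F

C3H5F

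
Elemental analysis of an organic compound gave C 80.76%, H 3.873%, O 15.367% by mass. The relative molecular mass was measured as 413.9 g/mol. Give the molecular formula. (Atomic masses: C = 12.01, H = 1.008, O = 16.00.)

C28H16O4

Assume 100 g: 80.76 g C, 3.873 g H, 15.367 g O.
n(C) = 80.76/12.01 = 6.724, n(H) = 3.873/1.008 = 3.842, n(O) = 15.367/16.00 = 0.9604
Divide by the smallest (0.9604 mol O): C 7.001, H 4.001, O 1.000
≈ 7:4:1 → C7H4O
Empirical-formula mass = 104.10 g/mol
n = 413.9 / 104.10 = 3.98 ≈ 4
Molecular formula = (C7H4O)×4 = C28H16O4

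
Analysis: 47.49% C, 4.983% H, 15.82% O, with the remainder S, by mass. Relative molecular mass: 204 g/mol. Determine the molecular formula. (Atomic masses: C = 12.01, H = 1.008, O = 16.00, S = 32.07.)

C8H10O2S2

Assume 100 g: 47.49 g C, 4.983 g H, 15.82 g O, 31.707 g S.
Moles — C: 47.49 / 12.01 = 3.954 mol; H: 4.983 / 1.008 = 4.943 mol; O: 15.82 / 16.00 = 0.9888 mol; S: 31.707 / 32.07 = 0.9887 mol
Smallest is S at 0.9887 mol; normalising gives C 3.999, H 5.000, O 1.000, S 1.000
Ratio ≈ 4:5:1:1, so the empirical formula is C4H5OS
Empirical-formula mass = 101.15 g/mol
n = 204 / 101.15 = 2.02 ≈ 2
Molecular formula = (C4H5OS)×2 = C8H10O2S2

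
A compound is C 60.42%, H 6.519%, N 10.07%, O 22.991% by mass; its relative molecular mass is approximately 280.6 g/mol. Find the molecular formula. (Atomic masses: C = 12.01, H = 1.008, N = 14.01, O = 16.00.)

Assume 100 g: 60.42 g C, 6.519 g H, 10.07 g N, 22.991 g O.
C: 60.42 g ÷ 12.01 g/mol = 5.031 mol
H: 6.519 g ÷ 1.008 g/mol = 6.467 mol
N: 10.07 g ÷ 14.01 g/mol = 0.7188 mol
O: 22.991 g ÷ 16.00 g/mol = 1.437 mol
Ratios (÷ 0.7188): C 6.999, H 8.998, N 1.000, O 1.999
≈ 7:9:1:2 → C7H9NO2
Empirical-formula mass = 139.15 g/mol
n = 280.6 / 139.15 = 2.02 ≈ 2
Molecular formula = (C7H9NO2)×2 = C14H18N2O4

C14H18N2O4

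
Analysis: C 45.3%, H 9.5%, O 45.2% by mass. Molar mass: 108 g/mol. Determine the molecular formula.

Assume 100 g: 45.3 g C, 9.5 g H, 45.2 g O.
C: 45.3 g ÷ 12.01 g/mol = 3.772 mol
H: 9.5 g ÷ 1.008 g/mol = 9.425 mol
O: 45.2 g ÷ 16.00 g/mol = 2.825 mol
Smallest is O at 2.825 mol; normalising gives C 1.335, H 3.336, O 1.000
Multiply by 3: C 4.01, H 10.01, O 3.00 → C4H10O3
Empirical-formula mass = 106.12 g/mol
n = 108 / 106.12 = 1.02 ≈ 1
Molecular formula = empirical formula = C4H10O3

C4H10O3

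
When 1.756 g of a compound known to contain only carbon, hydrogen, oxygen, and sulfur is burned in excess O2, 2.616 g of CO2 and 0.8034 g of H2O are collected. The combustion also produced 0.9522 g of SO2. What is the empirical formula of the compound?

mol C = 2.616 / 44.01 = 0.05944; mass C = 0.05944 × 12.01 = 0.7139 g
mol H = 2 × (0.8034 / 18.02) = 0.08917; mass H = 0.08917 × 1.008 = 0.08988 g
mol S = 0.9522 / 64.07 = 0.01486; mass S = 0.4766 g
mass O = 1.756 − (1.280) = 0.4756 g → mol O = 0.02973
Divide by the smallest (0.01486 mol S): C 4.000, H 6.000, O 2.000, S 1.000
Ratio ≈ 4:6:2:1, so the empirical formula is C4H6O2S

C4H6O2S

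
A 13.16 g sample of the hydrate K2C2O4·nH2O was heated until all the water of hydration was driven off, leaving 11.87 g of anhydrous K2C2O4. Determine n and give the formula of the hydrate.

Mass of water lost = 13.16 − 11.87 = 1.29 g → 1.29 / 18.02 = 0.07159 mol H2O
Molar mass of K2C2O4 = 166.22 g/mol → mol K2C2O4 = 11.87 / 166.22 = 0.07141
n = 0.07159 / 0.07141 = 1.00 ≈ 1 → K2C2O4·H2O

K2C2O4·H2O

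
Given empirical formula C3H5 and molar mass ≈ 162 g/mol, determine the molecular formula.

C12H20

Empirical-formula mass = 41.07 g/mol
n = 162 / 41.07 = 3.94 ≈ 4
Molecular formula = (C3H5)4 = C12H20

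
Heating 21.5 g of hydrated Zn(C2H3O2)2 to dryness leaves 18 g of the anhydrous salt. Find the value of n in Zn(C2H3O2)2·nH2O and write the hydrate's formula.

Zn(C2H3O2)2·2H2O

Mass of water lost = 21.5 − 18 = 3.5 g → 3.5 / 18.02 = 0.1942 mol H2O
Molar mass of Zn(C2H3O2)2 = 183.47 g/mol → mol Zn(C2H3O2)2 = 18 / 183.47 = 0.09811
n = 0.1942 / 0.09811 = 1.98 ≈ 2 → Zn(C2H3O2)2·2H2O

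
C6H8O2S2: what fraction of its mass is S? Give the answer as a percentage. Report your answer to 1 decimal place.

Molar mass = 6(12.01) + 8(1.008) + 2(16.00) + 2(32.07) = 176.264 g/mol
Mass of S per mole = 2 × 32.07 = 64.140 g
% S = 64.140 / 176.264 × 100 = 36.4%

36.4%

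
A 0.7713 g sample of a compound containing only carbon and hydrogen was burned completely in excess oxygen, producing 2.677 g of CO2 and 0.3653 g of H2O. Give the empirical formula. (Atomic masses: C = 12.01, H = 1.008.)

C3H2

mol C = 2.677 / 44.01 = 0.06083; mass C = 0.06083 × 12.01 = 0.7305 g
mol H = 2 × (0.3653 / 18.02) = 0.04054; mass H = 0.04054 × 1.008 = 0.04087 g
Divide by the smallest (0.04054 mol H): C 1.500, H 1.000
Scaling by 2: C 3.00, H 2.00 → C3H2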